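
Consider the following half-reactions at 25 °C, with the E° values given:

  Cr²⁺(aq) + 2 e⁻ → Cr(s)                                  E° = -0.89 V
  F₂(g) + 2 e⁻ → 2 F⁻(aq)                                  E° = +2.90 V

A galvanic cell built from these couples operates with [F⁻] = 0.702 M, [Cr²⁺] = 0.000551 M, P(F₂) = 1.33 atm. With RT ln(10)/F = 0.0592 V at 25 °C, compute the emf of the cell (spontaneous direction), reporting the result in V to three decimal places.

F₂/F⁻ is the cathode (higher E°), Cr²⁺/Cr the anode: E°cell = +2.90 − (-0.89) = +3.79 V, n = 2.
Overall: F₂(g) + Cr(s) → 2 F⁻(aq) + Cr²⁺(aq)
Q = [F⁻]^2·[Cr²⁺] / (P(F₂)); log Q = -3.690.
E = E° − (0.0592/n) log Q = +3.79 − (0.0592/2)(-3.690) = +3.899 V.

+3.899 V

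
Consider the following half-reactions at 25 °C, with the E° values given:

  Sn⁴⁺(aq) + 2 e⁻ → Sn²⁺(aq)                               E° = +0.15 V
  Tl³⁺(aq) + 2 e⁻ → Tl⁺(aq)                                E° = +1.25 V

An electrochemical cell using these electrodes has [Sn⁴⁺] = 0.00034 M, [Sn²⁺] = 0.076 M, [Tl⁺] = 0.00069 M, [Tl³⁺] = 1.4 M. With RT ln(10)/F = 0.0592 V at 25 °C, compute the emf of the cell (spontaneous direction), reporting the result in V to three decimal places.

Tl³⁺/Tl⁺ is the cathode (higher E°), Sn⁴⁺/Sn²⁺ the anode: E°cell = +1.25 − (+0.15) = +1.10 V, n = 2.
Overall: Tl³⁺(aq) + Sn²⁺(aq) → Tl⁺(aq) + Sn⁴⁺(aq)
Q = [Tl⁺]·[Sn⁴⁺] / ([Tl³⁺]·[Sn²⁺]); log Q = -5.657.
E = E° − (0.0592/n) log Q = +1.10 − (0.0592/2)(-5.657) = +1.267 V.

+1.267 V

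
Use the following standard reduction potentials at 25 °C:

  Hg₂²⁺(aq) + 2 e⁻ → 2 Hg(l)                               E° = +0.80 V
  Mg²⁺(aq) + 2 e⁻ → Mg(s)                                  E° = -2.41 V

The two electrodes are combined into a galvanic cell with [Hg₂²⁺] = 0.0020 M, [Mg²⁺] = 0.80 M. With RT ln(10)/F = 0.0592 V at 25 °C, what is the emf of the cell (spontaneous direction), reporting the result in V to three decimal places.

+3.133 V

Hg₂²⁺/Hg is the cathode (higher E°), Mg²⁺/Mg the anode: E°cell = +0.80 − (-2.41) = +3.21 V, n = 2.
Overall: Hg₂²⁺(aq) + Mg(s) → 2 Hg(l) + Mg²⁺(aq)
Q = [Mg²⁺] / ([Hg₂²⁺]); log Q = 2.602.
E = E° − (0.0592/n) log Q = +3.21 − (0.0592/2)(2.602) = +3.133 V.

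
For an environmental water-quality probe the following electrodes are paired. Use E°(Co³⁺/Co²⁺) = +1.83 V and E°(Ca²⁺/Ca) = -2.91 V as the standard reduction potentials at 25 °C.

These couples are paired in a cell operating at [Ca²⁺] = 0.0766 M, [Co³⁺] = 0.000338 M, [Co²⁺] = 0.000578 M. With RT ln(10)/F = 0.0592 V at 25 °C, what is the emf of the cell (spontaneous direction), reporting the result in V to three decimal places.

Co³⁺/Co²⁺ is the cathode (higher E°), Ca²⁺/Ca the anode: E°cell = +1.83 − (-2.91) = +4.74 V, n = 2.
Overall: 2 Co³⁺(aq) + Ca(s) → 2 Co²⁺(aq) + Ca²⁺(aq)
Q = [Co²⁺]^2·[Ca²⁺] / ([Co³⁺]^2); log Q = -0.650.
E = E° − (0.0592/n) log Q = +4.74 − (0.0592/2)(-0.650) = +4.759 V.

+4.759 V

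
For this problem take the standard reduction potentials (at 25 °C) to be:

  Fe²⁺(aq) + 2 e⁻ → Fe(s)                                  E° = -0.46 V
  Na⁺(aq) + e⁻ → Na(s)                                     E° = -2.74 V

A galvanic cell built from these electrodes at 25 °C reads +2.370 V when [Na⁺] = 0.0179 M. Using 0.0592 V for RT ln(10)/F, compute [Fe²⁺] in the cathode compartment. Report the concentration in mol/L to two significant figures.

Fe²⁺/Fe is the cathode, Na⁺/Na the anode: E°cell = +2.28 V, n = 2.
Overall reaction: Fe²⁺(aq) + 2 Na(s) → Fe(s) + 2 Na⁺(aq); Q = [Na⁺]^2/[Fe²⁺]^1.
From E = E° − (0.0592/n) log Q: log Q = (E° − E)·n/0.0592 = (+2.28 − (+2.370))·2/0.0592 = -3.0405.
So 1·log[Fe²⁺] = 2·log(0.0179) − log Q = -3.4943 − (-3.0405) = -0.4538; [Fe²⁺] = 10^(-0.4538) ≈ 0.35 M.

0.35 M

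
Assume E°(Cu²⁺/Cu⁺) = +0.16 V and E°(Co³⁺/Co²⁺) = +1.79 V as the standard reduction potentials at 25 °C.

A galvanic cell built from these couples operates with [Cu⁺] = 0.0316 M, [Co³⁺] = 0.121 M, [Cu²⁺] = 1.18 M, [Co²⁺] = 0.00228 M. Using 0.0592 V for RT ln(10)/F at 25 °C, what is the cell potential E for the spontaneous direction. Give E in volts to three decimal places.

+1.639 V

Co³⁺/Co²⁺ is the cathode (higher E°), Cu²⁺/Cu⁺ the anode: E°cell = +1.79 − (+0.16) = +1.63 V, n = 1.
Overall: Co³⁺(aq) + Cu⁺(aq) → Co²⁺(aq) + Cu²⁺(aq)
Q = [Co²⁺]·[Cu²⁺] / ([Co³⁺]·[Cu⁺]); log Q = -0.153.
E = E° − (0.0592/n) log Q = +1.63 − (0.0592/1)(-0.153) = +1.639 V.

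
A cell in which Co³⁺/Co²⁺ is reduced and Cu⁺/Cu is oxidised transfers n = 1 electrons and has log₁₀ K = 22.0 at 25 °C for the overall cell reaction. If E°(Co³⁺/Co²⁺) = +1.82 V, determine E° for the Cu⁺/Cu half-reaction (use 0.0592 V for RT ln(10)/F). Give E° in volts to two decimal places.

E°cell = (0.0592/n)·log K = (0.0592/1)(22.0) = +1.302 V.
Since Co³⁺/Co²⁺ is the cathode and Cu⁺/Cu the anode, E°cell = E°(Co³⁺/Co²⁺) − E°(Cu⁺/Cu).
So E°(Cu⁺/Cu) = E°(Co³⁺/Co²⁺) − E°cell = (+1.82) − (+1.302) = +0.52 V.

+0.52 V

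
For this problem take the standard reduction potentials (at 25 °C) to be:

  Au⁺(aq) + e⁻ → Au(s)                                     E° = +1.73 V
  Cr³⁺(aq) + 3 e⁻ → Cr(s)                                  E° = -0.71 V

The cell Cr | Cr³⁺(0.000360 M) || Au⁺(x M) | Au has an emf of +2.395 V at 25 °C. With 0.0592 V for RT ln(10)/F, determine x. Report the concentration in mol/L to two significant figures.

Au⁺/Au is the cathode, Cr³⁺/Cr the anode: E°cell = +2.44 V, n = 3.
Overall reaction: 3 Au⁺(aq) + Cr(s) → 3 Au(s) + Cr³⁺(aq); Q = [Cr³⁺]^1/[Au⁺]^3.
From E = E° − (0.0592/n) log Q: log Q = (E° − E)·n/0.0592 = (+2.44 − (+2.395))·3/0.0592 = 2.2804.
So 3·log[Au⁺] = 1·log(0.00036) − log Q = -3.4437 − (2.2804) = -5.7241; log[Au⁺] = -5.7241 / 3 = -1.9080; [Au⁺] = 10^(-1.9080) ≈ 0.012 M.

0.012 M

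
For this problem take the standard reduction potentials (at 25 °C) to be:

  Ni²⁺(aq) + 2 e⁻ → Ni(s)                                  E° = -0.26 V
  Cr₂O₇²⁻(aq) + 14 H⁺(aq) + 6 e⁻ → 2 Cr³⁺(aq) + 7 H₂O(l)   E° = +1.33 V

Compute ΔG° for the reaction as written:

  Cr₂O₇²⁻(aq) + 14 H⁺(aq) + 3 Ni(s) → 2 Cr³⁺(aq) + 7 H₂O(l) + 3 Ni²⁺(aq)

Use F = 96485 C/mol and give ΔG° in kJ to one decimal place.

As written, Cr₂O₇²⁻/Cr³⁺ is reduced (cathode) and Ni²⁺/Ni is oxidised (anode), so E°cell = (+1.33) − (-0.26) = +1.59 V.
Balancing electrons gives n = 6.
ΔG° = −nFE° = −(6)(96485)(+1.59) = -920,467 J = -920.5 kJ.

-920.5 kJ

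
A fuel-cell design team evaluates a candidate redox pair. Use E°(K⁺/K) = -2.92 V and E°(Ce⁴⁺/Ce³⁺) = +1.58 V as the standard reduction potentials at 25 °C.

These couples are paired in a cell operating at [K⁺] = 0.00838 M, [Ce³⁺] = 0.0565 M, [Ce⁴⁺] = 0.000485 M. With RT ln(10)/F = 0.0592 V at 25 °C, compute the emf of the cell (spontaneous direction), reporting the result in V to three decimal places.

+4.501 V

Ce⁴⁺/Ce³⁺ is the cathode (higher E°), K⁺/K the anode: E°cell = +1.58 − (-2.92) = +4.50 V, n = 1.
Overall: Ce⁴⁺(aq) + K(s) → Ce³⁺(aq) + K⁺(aq)
Q = [Ce³⁺]·[K⁺] / ([Ce⁴⁺]); log Q = -0.010.
E = E° − (0.0592/n) log Q = +4.50 − (0.0592/1)(-0.010) = +4.501 V.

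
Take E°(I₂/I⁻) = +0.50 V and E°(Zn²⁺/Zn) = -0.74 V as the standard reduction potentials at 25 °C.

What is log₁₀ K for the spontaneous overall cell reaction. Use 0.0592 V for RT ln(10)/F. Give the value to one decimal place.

41.9

Cathode: I₂/I⁻; anode: Zn²⁺/Zn. E°cell = +1.24 V, n = 2.
log K = nE°cell / 0.0592 = (2)(+1.24) / 0.0592 = 41.9.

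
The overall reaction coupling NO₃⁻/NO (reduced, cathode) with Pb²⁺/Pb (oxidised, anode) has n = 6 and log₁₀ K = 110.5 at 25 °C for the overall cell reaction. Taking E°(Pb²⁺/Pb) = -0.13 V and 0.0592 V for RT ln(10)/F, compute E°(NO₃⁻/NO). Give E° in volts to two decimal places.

E°cell = (0.0592/n)·log K = (0.0592/6)(110.5) = +1.090 V.
Since NO₃⁻/NO is the cathode and Pb²⁺/Pb the anode, E°cell = E°(NO₃⁻/NO) − E°(Pb²⁺/Pb).
So E°(NO₃⁻/NO) = E°cell + E°(Pb²⁺/Pb) = +1.090 + (-0.13) = +0.96 V.

+0.96 V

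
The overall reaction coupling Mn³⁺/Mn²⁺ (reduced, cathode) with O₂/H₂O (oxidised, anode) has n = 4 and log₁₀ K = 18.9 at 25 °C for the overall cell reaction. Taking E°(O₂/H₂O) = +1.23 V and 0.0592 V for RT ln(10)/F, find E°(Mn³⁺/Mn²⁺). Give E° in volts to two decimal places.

E°cell = (0.0592/n)·log K = (0.0592/4)(18.9) = +0.280 V.
Since Mn³⁺/Mn²⁺ is the cathode and O₂/H₂O the anode, E°cell = E°(Mn³⁺/Mn²⁺) − E°(O₂/H₂O).
So E°(Mn³⁺/Mn²⁺) = E°cell + E°(O₂/H₂O) = +0.280 + (+1.23) = +1.51 V.

+1.51 V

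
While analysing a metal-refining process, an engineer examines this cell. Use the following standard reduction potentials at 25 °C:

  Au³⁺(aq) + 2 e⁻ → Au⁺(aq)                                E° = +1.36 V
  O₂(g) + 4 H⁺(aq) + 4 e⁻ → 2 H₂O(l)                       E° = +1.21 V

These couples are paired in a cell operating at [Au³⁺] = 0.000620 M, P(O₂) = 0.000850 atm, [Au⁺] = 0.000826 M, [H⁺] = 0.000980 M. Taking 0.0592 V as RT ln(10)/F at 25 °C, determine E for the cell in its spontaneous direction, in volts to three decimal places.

+0.370 V

Au³⁺/Au⁺ is the cathode (higher E°), O₂/H₂O the anode: E°cell = +1.36 − (+1.21) = +0.15 V, n = 4.
Overall: 2 Au³⁺(aq) + 2 H₂O(l) → 2 Au⁺(aq) + O₂(g) + 4 H⁺(aq)
Q = [Au⁺]^2·P(O₂)·[H⁺]^4 / ([Au³⁺]^2); log Q = -14.857.
E = E° − (0.0592/n) log Q = +0.15 − (0.0592/4)(-14.857) = +0.370 V.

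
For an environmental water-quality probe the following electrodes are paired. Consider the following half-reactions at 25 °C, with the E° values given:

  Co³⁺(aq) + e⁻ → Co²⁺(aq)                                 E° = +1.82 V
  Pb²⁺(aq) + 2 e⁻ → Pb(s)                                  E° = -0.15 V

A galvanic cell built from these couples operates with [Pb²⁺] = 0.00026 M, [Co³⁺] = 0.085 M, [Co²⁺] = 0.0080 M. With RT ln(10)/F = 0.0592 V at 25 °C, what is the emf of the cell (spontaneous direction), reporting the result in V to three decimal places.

+2.137 V

Co³⁺/Co²⁺ is the cathode (higher E°), Pb²⁺/Pb the anode: E°cell = +1.82 − (-0.15) = +1.97 V, n = 2.
Overall: 2 Co³⁺(aq) + Pb(s) → 2 Co²⁺(aq) + Pb²⁺(aq)
Q = [Co²⁺]^2·[Pb²⁺] / ([Co³⁺]^2); log Q = -5.638.
E = E° − (0.0592/n) log Q = +1.97 − (0.0592/2)(-5.638) = +2.137 V.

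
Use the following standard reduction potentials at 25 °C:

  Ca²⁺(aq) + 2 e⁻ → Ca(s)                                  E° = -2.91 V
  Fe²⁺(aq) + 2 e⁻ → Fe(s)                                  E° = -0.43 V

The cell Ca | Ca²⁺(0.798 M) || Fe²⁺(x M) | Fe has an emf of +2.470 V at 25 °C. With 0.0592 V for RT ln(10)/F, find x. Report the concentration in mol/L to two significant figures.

Fe²⁺/Fe is the cathode, Ca²⁺/Ca the anode: E°cell = +2.48 V, n = 2.
Overall reaction: Fe²⁺(aq) + Ca(s) → Fe(s) + Ca²⁺(aq); Q = [Ca²⁺]^1/[Fe²⁺]^1.
From E = E° − (0.0592/n) log Q: log Q = (E° − E)·n/0.0592 = (+2.48 − (+2.470))·2/0.0592 = 0.3378.
So 1·log[Fe²⁺] = 1·log(0.798) − log Q = -0.0980 − (0.3378) = -0.4358; [Fe²⁺] = 10^(-0.4358) ≈ 0.37 M.

0.37 M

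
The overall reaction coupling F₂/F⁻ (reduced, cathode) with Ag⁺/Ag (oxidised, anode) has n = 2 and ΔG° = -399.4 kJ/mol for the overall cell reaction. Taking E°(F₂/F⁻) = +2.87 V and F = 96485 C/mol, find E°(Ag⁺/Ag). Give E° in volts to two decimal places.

E°cell = −ΔG°/(nF) = −(-399.4×10³)/((2)(96485)) = +2.070 V.
Since F₂/F⁻ is the cathode and Ag⁺/Ag the anode, E°cell = E°(F₂/F⁻) − E°(Ag⁺/Ag).
So E°(Ag⁺/Ag) = E°(F₂/F⁻) − E°cell = (+2.87) − (+2.070) = +0.80 V.

+0.80 V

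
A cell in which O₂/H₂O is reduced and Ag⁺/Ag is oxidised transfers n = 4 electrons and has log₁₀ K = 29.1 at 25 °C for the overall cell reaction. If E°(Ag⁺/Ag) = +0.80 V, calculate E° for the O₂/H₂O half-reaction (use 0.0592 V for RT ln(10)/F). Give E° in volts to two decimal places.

E°cell = (0.0592/n)·log K = (0.0592/4)(29.1) = +0.431 V.
Since O₂/H₂O is the cathode and Ag⁺/Ag the anode, E°cell = E°(O₂/H₂O) − E°(Ag⁺/Ag).
So E°(O₂/H₂O) = E°cell + E°(Ag⁺/Ag) = +0.431 + (+0.80) = +1.23 V.

+1.23 V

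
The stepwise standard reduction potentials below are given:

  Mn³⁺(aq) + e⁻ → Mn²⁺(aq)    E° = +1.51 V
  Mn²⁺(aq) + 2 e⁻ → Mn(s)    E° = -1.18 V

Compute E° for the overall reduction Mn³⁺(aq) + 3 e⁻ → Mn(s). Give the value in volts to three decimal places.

-0.283 V

Since ΔG° = −nFE° is additive over sequential reductions, n₃E°₃ = n₁E°₁ + n₂E°₂.
E°₃ = (1×+1.51 + 2×-1.18) / 3 = (-0.850) / 3 = -0.283 V.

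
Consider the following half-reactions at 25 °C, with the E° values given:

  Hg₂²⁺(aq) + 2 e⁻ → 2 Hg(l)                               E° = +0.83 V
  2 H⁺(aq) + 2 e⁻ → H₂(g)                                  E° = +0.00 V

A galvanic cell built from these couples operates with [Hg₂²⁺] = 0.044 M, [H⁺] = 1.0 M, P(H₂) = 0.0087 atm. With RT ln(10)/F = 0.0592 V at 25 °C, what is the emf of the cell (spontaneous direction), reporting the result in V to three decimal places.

Hg₂²⁺/Hg is the cathode (higher E°), H⁺/H₂ the anode: E°cell = +0.83 − (+0.00) = +0.83 V, n = 2.
Overall: Hg₂²⁺(aq) + H₂(g) → 2 Hg(l) + 2 H⁺(aq)
Q = [H⁺]^2 / ([Hg₂²⁺]·P(H₂)); log Q = 3.417.
E = E° − (0.0592/n) log Q = +0.83 − (0.0592/2)(3.417) = +0.729 V.

+0.729 V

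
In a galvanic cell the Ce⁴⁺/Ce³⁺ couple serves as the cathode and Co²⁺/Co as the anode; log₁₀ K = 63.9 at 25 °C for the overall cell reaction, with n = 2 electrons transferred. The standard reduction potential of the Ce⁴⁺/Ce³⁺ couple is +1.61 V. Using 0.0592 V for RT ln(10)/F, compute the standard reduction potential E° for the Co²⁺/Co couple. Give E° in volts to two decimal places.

E°cell = (0.0592/n)·log K = (0.0592/2)(63.9) = +1.891 V.
Since Ce⁴⁺/Ce³⁺ is the cathode and Co²⁺/Co the anode, E°cell = E°(Ce⁴⁺/Ce³⁺) − E°(Co²⁺/Co).
So E°(Co²⁺/Co) = E°(Ce⁴⁺/Ce³⁺) − E°cell = (+1.61) − (+1.891) = -0.28 V.

-0.28 V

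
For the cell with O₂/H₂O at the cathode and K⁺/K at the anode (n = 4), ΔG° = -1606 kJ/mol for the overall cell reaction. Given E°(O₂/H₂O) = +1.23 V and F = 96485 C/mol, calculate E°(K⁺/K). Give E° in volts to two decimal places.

E°cell = −ΔG°/(nF) = −(-1606×10³)/((4)(96485)) = +4.161 V.
Since O₂/H₂O is the cathode and K⁺/K the anode, E°cell = E°(O₂/H₂O) − E°(K⁺/K).
So E°(K⁺/K) = E°(O₂/H₂O) − E°cell = (+1.23) − (+4.161) = -2.93 V.

-2.93 V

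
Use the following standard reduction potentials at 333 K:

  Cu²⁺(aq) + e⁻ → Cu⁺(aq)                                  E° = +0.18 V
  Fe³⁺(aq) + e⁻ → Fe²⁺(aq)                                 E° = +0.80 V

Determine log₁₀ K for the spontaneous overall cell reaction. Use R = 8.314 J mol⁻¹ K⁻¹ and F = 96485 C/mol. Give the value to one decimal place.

Cathode: Fe³⁺/Fe²⁺; anode: Cu²⁺/Cu⁺. E°cell = (+0.80) − (+0.18) = +0.62 V, with n = 1.
ΔG° = −nFE° = −RT ln K, so ln K = nFE°/(RT) = (1)(96485)(+0.62) / ((8.314)(333)) = 21.607.
log₁₀ K = 21.607 / ln 10 = 9.4.

9.4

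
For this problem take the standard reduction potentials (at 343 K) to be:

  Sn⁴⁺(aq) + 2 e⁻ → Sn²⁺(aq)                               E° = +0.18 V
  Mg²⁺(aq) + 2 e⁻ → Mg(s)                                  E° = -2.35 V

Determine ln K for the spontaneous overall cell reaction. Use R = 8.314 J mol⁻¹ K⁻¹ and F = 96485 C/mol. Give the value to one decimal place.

171.2

Cathode: Sn⁴⁺/Sn²⁺; anode: Mg²⁺/Mg. E°cell = (+0.18) − (-2.35) = +2.53 V, with n = 2.
ΔG° = −nFE° = −RT ln K, so ln K = nFE°/(RT) = (2)(96485)(+2.53) / ((8.314)(343)) = 171.201.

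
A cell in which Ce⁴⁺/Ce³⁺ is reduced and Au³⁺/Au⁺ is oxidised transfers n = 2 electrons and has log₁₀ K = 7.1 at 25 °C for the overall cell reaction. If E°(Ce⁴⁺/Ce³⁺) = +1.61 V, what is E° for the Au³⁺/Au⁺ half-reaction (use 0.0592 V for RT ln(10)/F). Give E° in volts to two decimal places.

E°cell = (0.0592/n)·log K = (0.0592/2)(7.1) = +0.210 V.
Since Ce⁴⁺/Ce³⁺ is the cathode and Au³⁺/Au⁺ the anode, E°cell = E°(Ce⁴⁺/Ce³⁺) − E°(Au³⁺/Au⁺).
So E°(Au³⁺/Au⁺) = E°(Ce⁴⁺/Ce³⁺) − E°cell = (+1.61) − (+0.210) = +1.40 V.

+1.40 V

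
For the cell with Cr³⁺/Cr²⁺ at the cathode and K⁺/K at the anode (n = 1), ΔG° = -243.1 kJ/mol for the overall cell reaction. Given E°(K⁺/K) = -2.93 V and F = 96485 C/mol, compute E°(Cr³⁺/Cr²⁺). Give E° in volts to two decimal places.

-0.41 V

E°cell = −ΔG°/(nF) = −(-243.1×10³)/((1)(96485)) = +2.520 V.
Since Cr³⁺/Cr²⁺ is the cathode and K⁺/K the anode, E°cell = E°(Cr³⁺/Cr²⁺) − E°(K⁺/K).
So E°(Cr³⁺/Cr²⁺) = E°cell + E°(K⁺/K) = +2.520 + (-2.93) = -0.41 V.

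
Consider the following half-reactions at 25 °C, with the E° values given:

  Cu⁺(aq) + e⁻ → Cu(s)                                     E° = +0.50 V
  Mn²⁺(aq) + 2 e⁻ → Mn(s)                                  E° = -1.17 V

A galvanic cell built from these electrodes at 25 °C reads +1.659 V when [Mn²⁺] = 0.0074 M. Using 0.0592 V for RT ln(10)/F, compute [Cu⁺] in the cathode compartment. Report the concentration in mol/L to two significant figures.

0.056 M

Cu⁺/Cu is the cathode, Mn²⁺/Mn the anode: E°cell = +1.67 V, n = 2.
Overall reaction: 2 Cu⁺(aq) + Mn(s) → 2 Cu(s) + Mn²⁺(aq); Q = [Mn²⁺]^1/[Cu⁺]^2.
From E = E° − (0.0592/n) log Q: log Q = (E° − E)·n/0.0592 = (+1.67 − (+1.659))·2/0.0592 = 0.3716.
So 2·log[Cu⁺] = 1·log(0.0074) − log Q = -2.1308 − (0.3716) = -2.5024; log[Cu⁺] = -2.5024 / 2 = -1.2512; [Cu⁺] = 10^(-1.2512) ≈ 0.056 M.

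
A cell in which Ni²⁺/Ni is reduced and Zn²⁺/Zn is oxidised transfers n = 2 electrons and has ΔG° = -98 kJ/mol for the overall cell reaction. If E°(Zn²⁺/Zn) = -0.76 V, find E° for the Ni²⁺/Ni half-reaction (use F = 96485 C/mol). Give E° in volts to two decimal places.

E°cell = −ΔG°/(nF) = −(-98×10³)/((2)(96485)) = +0.508 V.
Since Ni²⁺/Ni is the cathode and Zn²⁺/Zn the anode, E°cell = E°(Ni²⁺/Ni) − E°(Zn²⁺/Zn).
So E°(Ni²⁺/Ni) = E°cell + E°(Zn²⁺/Zn) = +0.508 + (-0.76) = -0.25 V.

-0.25 V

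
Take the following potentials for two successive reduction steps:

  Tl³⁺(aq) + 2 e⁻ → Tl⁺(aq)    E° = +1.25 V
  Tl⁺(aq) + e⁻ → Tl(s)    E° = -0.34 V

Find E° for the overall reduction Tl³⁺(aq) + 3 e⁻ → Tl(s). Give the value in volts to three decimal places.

Standard free energies of sequential steps add: ΔG°₃ = ΔG°₁ + ΔG°₂, so n₃E°₃ = n₁E°₁ + n₂E°₂.
E°₃ = (2×+1.25 + 1×-0.34) / 3 = (+2.160) / 3 = +0.720 V.
E° values themselves are not directly additive — weighting by electron count is essential.

+0.720 V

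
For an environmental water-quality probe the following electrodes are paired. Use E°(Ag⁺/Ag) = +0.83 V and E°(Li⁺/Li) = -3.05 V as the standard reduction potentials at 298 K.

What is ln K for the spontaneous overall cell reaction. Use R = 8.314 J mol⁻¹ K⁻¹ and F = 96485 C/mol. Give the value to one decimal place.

151.1

Cathode: Ag⁺/Ag; anode: Li⁺/Li. E°cell = (+0.83) − (-3.05) = +3.88 V, with n = 1.
ΔG° = −nFE° = −RT ln K, so ln K = nFE°/(RT) = (1)(96485)(+3.88) / ((8.314)(298)) = 151.100.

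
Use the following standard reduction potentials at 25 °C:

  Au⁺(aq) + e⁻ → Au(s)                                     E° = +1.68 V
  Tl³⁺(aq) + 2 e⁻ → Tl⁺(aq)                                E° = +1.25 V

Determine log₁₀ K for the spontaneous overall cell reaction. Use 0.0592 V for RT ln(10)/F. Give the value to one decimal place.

14.5

Cathode: Au⁺/Au; anode: Tl³⁺/Tl⁺. E°cell = +0.43 V, n = 2.
log K = nE°cell / 0.0592 = (2)(+0.43) / 0.0592 = 14.5.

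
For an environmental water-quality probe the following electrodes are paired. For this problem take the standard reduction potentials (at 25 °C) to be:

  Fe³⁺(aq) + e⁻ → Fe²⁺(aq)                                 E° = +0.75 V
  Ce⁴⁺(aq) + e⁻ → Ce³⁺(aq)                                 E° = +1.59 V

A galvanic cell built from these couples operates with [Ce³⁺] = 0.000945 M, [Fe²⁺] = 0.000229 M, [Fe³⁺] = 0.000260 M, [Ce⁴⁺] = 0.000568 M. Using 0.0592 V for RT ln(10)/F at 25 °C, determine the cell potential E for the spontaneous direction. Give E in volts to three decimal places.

Ce⁴⁺/Ce³⁺ is the cathode (higher E°), Fe³⁺/Fe²⁺ the anode: E°cell = +1.59 − (+0.75) = +0.84 V, n = 1.
Overall: Ce⁴⁺(aq) + Fe²⁺(aq) → Ce³⁺(aq) + Fe³⁺(aq)
Q = [Ce³⁺]·[Fe³⁺] / ([Ce⁴⁺]·[Fe²⁺]); log Q = 0.276.
E = E° − (0.0592/n) log Q = +0.84 − (0.0592/1)(0.276) = +0.824 V.

+0.824 V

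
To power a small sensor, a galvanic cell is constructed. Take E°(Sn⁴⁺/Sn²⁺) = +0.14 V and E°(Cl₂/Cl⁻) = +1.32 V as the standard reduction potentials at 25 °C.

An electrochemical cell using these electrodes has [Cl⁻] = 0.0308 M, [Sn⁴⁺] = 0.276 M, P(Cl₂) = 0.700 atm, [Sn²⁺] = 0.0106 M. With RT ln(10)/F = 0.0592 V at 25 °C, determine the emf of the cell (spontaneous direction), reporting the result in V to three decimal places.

Cl₂/Cl⁻ is the cathode (higher E°), Sn⁴⁺/Sn²⁺ the anode: E°cell = +1.32 − (+0.14) = +1.18 V, n = 2.
Overall: Cl₂(g) + Sn²⁺(aq) → 2 Cl⁻(aq) + Sn⁴⁺(aq)
Q = [Cl⁻]^2·[Sn⁴⁺] / (P(Cl₂)·[Sn²⁺]); log Q = -1.452.
E = E° − (0.0592/n) log Q = +1.18 − (0.0592/2)(-1.452) = +1.223 V.

+1.223 V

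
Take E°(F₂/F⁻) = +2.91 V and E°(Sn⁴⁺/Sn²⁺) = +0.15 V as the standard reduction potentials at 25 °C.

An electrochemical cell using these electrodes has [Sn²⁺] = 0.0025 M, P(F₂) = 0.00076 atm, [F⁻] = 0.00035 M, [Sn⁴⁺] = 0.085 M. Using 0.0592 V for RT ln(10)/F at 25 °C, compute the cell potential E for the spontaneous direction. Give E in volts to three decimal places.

+2.827 V

F₂/F⁻ is the cathode (higher E°), Sn⁴⁺/Sn²⁺ the anode: E°cell = +2.91 − (+0.15) = +2.76 V, n = 2.
Overall: F₂(g) + Sn²⁺(aq) → 2 F⁻(aq) + Sn⁴⁺(aq)
Q = [F⁻]^2·[Sn⁴⁺] / (P(F₂)·[Sn²⁺]); log Q = -2.261.
E = E° − (0.0592/n) log Q = +2.76 − (0.0592/2)(-2.261) = +2.827 V.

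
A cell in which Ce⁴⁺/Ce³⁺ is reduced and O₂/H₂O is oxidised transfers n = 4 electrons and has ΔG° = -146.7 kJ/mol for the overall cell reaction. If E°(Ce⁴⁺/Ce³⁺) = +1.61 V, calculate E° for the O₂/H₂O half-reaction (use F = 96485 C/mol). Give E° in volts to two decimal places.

E°cell = −ΔG°/(nF) = −(-146.7×10³)/((4)(96485)) = +0.380 V.
Since Ce⁴⁺/Ce³⁺ is the cathode and O₂/H₂O the anode, E°cell = E°(Ce⁴⁺/Ce³⁺) − E°(O₂/H₂O).
So E°(O₂/H₂O) = E°(Ce⁴⁺/Ce³⁺) − E°cell = (+1.61) − (+0.380) = +1.23 V.

+1.23 V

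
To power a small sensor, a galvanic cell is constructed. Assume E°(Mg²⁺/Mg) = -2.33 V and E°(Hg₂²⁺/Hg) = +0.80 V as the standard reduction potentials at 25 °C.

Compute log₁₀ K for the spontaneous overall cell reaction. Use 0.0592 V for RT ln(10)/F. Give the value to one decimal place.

105.7

Cathode: Hg₂²⁺/Hg; anode: Mg²⁺/Mg. E°cell = +3.13 V, n = 2.
log K = nE°cell / 0.0592 = (2)(+3.13) / 0.0592 = 105.7.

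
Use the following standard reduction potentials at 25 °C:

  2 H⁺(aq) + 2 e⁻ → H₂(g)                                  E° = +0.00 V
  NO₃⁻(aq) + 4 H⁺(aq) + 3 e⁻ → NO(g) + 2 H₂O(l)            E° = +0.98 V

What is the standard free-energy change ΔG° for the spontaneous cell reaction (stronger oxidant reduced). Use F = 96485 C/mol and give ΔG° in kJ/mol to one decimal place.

-567.3 kJ/mol

NO₃⁻/NO (E° = +0.98 V) is the cathode; H⁺/H₂ (E° = +0.00 V) is the anode, so E°cell = +0.98 V.
Balancing electrons gives n = 6 (lcm of 3 and 2).
ΔG° = −nFE° = −(6)(96485)(+0.98) = -567,332 J = -567.3 kJ/mol.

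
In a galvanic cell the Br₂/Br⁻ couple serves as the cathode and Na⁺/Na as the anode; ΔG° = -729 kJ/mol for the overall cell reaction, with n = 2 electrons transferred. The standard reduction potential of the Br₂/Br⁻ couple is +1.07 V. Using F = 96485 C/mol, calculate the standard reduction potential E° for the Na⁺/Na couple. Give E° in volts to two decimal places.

-2.71 V

E°cell = −ΔG°/(nF) = −(-729×10³)/((2)(96485)) = +3.778 V.
Since Br₂/Br⁻ is the cathode and Na⁺/Na the anode, E°cell = E°(Br₂/Br⁻) − E°(Na⁺/Na).
So E°(Na⁺/Na) = E°(Br₂/Br⁻) − E°cell = (+1.07) − (+3.778) = -2.71 V.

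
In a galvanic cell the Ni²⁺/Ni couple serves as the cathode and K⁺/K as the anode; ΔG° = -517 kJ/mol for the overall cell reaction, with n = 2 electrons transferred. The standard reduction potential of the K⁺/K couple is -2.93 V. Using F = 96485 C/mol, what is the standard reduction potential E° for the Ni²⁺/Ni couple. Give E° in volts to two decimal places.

-0.25 V

E°cell = −ΔG°/(nF) = −(-517×10³)/((2)(96485)) = +2.679 V.
Since Ni²⁺/Ni is the cathode and K⁺/K the anode, E°cell = E°(Ni²⁺/Ni) − E°(K⁺/K).
So E°(Ni²⁺/Ni) = E°cell + E°(K⁺/K) = +2.679 + (-2.93) = -0.25 V.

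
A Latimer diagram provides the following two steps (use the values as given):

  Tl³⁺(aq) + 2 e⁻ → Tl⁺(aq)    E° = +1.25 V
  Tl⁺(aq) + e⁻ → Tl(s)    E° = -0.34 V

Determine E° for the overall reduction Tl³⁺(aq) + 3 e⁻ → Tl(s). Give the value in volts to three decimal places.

+0.720 V

Since ΔG° = −nFE° is additive over sequential reductions, n₃E°₃ = n₁E°₁ + n₂E°₂.
E°₃ = (2×+1.25 + 1×-0.34) / 3 = (+2.160) / 3 = +0.720 V.
Simply averaging or adding the two E° values would be wrong; the electron-weighted sum is required.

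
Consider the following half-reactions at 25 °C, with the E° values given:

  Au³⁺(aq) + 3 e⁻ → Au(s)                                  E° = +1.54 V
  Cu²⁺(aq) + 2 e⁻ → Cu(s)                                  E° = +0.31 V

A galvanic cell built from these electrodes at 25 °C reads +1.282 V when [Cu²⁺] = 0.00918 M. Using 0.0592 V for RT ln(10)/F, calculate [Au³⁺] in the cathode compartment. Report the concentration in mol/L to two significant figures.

Au³⁺/Au is the cathode, Cu²⁺/Cu the anode: E°cell = +1.23 V, n = 6.
Overall reaction: 2 Au³⁺(aq) + 3 Cu(s) → 2 Au(s) + 3 Cu²⁺(aq); Q = [Cu²⁺]^3/[Au³⁺]^2.
From E = E° − (0.0592/n) log Q: log Q = (E° − E)·n/0.0592 = (+1.23 − (+1.282))·6/0.0592 = -5.2703.
So 2·log[Au³⁺] = 3·log(0.00918) − log Q = -6.1115 − (-5.2703) = -0.8412; log[Au³⁺] = -0.8412 / 2 = -0.4206; [Au³⁺] = 10^(-0.4206) ≈ 0.38 M.

0.38 M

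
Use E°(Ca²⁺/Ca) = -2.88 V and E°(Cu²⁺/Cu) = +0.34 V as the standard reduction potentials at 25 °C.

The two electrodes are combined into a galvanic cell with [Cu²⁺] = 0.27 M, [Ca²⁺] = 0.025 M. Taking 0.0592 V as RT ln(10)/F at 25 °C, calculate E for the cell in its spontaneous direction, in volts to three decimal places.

Cu²⁺/Cu is the cathode (higher E°), Ca²⁺/Ca the anode: E°cell = +0.34 − (-2.88) = +3.22 V, n = 2.
Overall: Cu²⁺(aq) + Ca(s) → Cu(s) + Ca²⁺(aq)
Q = [Ca²⁺] / ([Cu²⁺]); log Q = -1.033.
E = E° − (0.0592/n) log Q = +3.22 − (0.0592/2)(-1.033) = +3.251 V.

+3.251 V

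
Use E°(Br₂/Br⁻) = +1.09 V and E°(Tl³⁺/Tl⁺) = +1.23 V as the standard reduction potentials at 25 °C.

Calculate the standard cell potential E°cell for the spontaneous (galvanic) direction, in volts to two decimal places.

The Tl³⁺/Tl⁺ couple has the higher reduction potential, so it is the cathode; Br₂/Br⁻ is oxidised at the anode.
E°cell = E°(cathode) − E°(anode) = (+1.23) − (+1.09) = +0.14 V.
Since E°cell > 0, the reaction is spontaneous under standard conditions.

+0.14 V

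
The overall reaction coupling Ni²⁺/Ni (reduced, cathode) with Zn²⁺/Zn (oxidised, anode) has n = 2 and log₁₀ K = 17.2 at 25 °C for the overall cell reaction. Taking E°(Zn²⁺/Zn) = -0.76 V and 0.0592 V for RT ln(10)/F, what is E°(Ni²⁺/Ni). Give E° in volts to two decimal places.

E°cell = (0.0592/n)·log K = (0.0592/2)(17.2) = +0.509 V.
Since Ni²⁺/Ni is the cathode and Zn²⁺/Zn the anode, E°cell = E°(Ni²⁺/Ni) − E°(Zn²⁺/Zn).
So E°(Ni²⁺/Ni) = E°cell + E°(Zn²⁺/Zn) = +0.509 + (-0.76) = -0.25 V.

-0.25 V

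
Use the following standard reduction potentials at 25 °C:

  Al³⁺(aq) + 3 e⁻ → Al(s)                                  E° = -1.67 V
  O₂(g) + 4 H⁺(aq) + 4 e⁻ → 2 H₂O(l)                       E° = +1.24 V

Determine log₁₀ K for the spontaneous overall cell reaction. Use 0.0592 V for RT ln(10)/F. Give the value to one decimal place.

589.9

Cathode: O₂/H₂O; anode: Al³⁺/Al. E°cell = +2.91 V, n = 12.
log K = nE°cell / 0.0592 = (12)(+2.91) / 0.0592 = 589.9.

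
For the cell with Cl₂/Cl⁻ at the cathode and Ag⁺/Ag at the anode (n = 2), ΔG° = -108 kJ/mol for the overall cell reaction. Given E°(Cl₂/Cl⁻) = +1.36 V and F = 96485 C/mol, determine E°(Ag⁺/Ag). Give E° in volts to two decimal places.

E°cell = −ΔG°/(nF) = −(-108×10³)/((2)(96485)) = +0.560 V.
Since Cl₂/Cl⁻ is the cathode and Ag⁺/Ag the anode, E°cell = E°(Cl₂/Cl⁻) − E°(Ag⁺/Ag).
So E°(Ag⁺/Ag) = E°(Cl₂/Cl⁻) − E°cell = (+1.36) − (+0.560) = +0.80 V.

+0.80 V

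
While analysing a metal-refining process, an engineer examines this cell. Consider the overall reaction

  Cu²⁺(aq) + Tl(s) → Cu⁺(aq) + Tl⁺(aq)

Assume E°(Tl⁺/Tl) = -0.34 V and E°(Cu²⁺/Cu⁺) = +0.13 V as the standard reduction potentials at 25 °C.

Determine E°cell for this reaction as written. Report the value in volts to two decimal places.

The Cu²⁺/Cu⁺ couple has the higher reduction potential, so it is the cathode; Tl⁺/Tl is oxidised at the anode.
E°cell = E°(cathode) − E°(anode) = (+0.13) − (-0.34) = +0.47 V.
Since E°cell > 0, the reaction is spontaneous under standard conditions.

+0.47 V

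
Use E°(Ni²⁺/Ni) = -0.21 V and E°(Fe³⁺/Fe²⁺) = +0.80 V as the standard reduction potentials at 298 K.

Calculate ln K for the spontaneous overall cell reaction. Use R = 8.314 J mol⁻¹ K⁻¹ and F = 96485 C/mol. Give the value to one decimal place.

Cathode: Fe³⁺/Fe²⁺; anode: Ni²⁺/Ni. E°cell = (+0.80) − (-0.21) = +1.01 V, with n = 2.
ΔG° = −nFE° = −RT ln K, so ln K = nFE°/(RT) = (2)(96485)(+1.01) / ((8.314)(298)) = 78.666.

78.7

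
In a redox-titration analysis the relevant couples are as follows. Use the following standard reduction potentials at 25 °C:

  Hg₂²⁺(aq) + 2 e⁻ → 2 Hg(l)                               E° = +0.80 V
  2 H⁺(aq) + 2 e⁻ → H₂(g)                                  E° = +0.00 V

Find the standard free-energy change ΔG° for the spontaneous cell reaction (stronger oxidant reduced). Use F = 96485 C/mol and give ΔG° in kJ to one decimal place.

Hg₂²⁺/Hg (E° = +0.80 V) is the cathode; H⁺/H₂ (E° = +0.00 V) is the anode, so E°cell = +0.80 V.
Balancing electrons gives n = 2 (lcm of 2 and 2).
ΔG° = −nFE° = −(2)(96485)(+0.80) = -154,376 J = -154.4 kJ.

-154.4 kJ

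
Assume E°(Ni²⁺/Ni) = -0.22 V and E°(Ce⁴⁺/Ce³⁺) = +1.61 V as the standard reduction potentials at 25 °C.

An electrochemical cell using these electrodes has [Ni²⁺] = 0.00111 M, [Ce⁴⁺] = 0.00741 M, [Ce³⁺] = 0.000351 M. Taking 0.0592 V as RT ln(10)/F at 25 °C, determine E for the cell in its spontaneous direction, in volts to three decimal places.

Ce⁴⁺/Ce³⁺ is the cathode (higher E°), Ni²⁺/Ni the anode: E°cell = +1.61 − (-0.22) = +1.83 V, n = 2.
Overall: 2 Ce⁴⁺(aq) + Ni(s) → 2 Ce³⁺(aq) + Ni²⁺(aq)
Q = [Ce³⁺]^2·[Ni²⁺] / ([Ce⁴⁺]^2); log Q = -5.604.
E = E° − (0.0592/n) log Q = +1.83 − (0.0592/2)(-5.604) = +1.996 V.

+1.996 V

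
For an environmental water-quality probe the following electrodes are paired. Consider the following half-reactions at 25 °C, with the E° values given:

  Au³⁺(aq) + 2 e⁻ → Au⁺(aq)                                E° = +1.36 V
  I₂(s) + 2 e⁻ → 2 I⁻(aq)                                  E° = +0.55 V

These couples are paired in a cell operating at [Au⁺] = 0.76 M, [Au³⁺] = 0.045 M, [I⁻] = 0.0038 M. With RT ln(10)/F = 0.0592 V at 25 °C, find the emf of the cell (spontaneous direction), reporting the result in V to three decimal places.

Au³⁺/Au⁺ is the cathode (higher E°), I₂/I⁻ the anode: E°cell = +1.36 − (+0.55) = +0.81 V, n = 2.
Overall: Au³⁺(aq) + 2 I⁻(aq) → Au⁺(aq) + I₂(s)
Q = [Au⁺] / ([Au³⁺]·[I⁻]^2); log Q = 6.068.
E = E° − (0.0592/n) log Q = +0.81 − (0.0592/2)(6.068) = +0.630 V.

+0.630 V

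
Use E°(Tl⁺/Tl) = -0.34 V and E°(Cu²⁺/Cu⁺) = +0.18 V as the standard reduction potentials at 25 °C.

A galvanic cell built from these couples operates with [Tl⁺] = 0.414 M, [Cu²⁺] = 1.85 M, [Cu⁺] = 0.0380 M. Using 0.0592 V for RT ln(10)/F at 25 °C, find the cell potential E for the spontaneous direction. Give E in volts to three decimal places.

Cu²⁺/Cu⁺ is the cathode (higher E°), Tl⁺/Tl the anode: E°cell = +0.18 − (-0.34) = +0.52 V, n = 1.
Overall: Cu²⁺(aq) + Tl(s) → Cu⁺(aq) + Tl⁺(aq)
Q = [Cu⁺]·[Tl⁺] / ([Cu²⁺]); log Q = -2.070.
E = E° − (0.0592/n) log Q = +0.52 − (0.0592/1)(-2.070) = +0.643 V.

+0.643 V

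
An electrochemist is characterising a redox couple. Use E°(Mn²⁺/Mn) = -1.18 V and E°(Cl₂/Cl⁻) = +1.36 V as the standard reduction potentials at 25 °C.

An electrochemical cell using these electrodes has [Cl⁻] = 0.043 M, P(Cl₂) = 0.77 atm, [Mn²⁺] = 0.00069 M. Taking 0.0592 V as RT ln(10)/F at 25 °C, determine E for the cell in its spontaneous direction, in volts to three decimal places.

+2.711 V

Cl₂/Cl⁻ is the cathode (higher E°), Mn²⁺/Mn the anode: E°cell = +1.36 − (-1.18) = +2.54 V, n = 2.
Overall: Cl₂(g) + Mn(s) → 2 Cl⁻(aq) + Mn²⁺(aq)
Q = [Cl⁻]^2·[Mn²⁺] / (P(Cl₂)); log Q = -5.781.
E = E° − (0.0592/n) log Q = +2.54 − (0.0592/2)(-5.781) = +2.711 V.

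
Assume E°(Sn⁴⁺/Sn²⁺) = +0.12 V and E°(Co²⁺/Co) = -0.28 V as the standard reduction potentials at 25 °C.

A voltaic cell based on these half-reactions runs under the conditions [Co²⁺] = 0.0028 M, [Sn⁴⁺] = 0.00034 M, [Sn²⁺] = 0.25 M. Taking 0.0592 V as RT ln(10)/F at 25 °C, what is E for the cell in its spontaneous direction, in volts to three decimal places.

Sn⁴⁺/Sn²⁺ is the cathode (higher E°), Co²⁺/Co the anode: E°cell = +0.12 − (-0.28) = +0.40 V, n = 2.
Overall: Sn⁴⁺(aq) + Co(s) → Sn²⁺(aq) + Co²⁺(aq)
Q = [Sn²⁺]·[Co²⁺] / ([Sn⁴⁺]); log Q = 0.314.
E = E° − (0.0592/n) log Q = +0.40 − (0.0592/2)(0.314) = +0.391 V.

+0.391 V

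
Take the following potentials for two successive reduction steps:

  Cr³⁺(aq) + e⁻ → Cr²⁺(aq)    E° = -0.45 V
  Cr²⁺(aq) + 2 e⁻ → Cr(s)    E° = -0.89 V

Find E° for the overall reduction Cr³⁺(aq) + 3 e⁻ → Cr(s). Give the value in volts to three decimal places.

-0.743 V

Adding the free-energy changes (−nFE°) of the two steps gives −n₃FE°₃ = −n₁FE°₁ − n₂FE°₂.
E°₃ = (1×-0.45 + 2×-0.89) / 3 = (-2.230) / 3 = -0.743 V.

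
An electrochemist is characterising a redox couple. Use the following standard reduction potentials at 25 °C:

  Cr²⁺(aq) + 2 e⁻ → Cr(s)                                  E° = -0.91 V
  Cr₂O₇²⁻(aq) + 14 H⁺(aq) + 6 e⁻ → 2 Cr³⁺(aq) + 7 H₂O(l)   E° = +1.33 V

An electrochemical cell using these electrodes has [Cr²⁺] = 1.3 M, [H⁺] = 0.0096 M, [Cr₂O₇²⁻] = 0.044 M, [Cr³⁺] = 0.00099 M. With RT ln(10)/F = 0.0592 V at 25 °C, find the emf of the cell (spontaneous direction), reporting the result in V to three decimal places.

Cr₂O₇²⁻/Cr³⁺ is the cathode (higher E°), Cr²⁺/Cr the anode: E°cell = +1.33 − (-0.91) = +2.24 V, n = 6.
Overall: Cr₂O₇²⁻(aq) + 14 H⁺(aq) + 3 Cr(s) → 2 Cr³⁺(aq) + 7 H₂O(l) + 3 Cr²⁺(aq)
Q = [Cr³⁺]^2·[Cr²⁺]^3 / ([Cr₂O₇²⁻]·[H⁺]^14); log Q = 23.938.
E = E° − (0.0592/n) log Q = +2.24 − (0.0592/6)(23.938) = +2.004 V.

+2.004 V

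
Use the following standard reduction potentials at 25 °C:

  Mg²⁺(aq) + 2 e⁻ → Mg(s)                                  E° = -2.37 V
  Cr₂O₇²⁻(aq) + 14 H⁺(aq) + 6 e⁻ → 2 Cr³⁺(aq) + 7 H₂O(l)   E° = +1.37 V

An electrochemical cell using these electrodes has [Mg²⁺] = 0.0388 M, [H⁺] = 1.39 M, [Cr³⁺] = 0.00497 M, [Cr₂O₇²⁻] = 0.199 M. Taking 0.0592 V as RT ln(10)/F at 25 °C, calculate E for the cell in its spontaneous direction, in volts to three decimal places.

+3.840 V

Cr₂O₇²⁻/Cr³⁺ is the cathode (higher E°), Mg²⁺/Mg the anode: E°cell = +1.37 − (-2.37) = +3.74 V, n = 6.
Overall: Cr₂O₇²⁻(aq) + 14 H⁺(aq) + 3 Mg(s) → 2 Cr³⁺(aq) + 7 H₂O(l) + 3 Mg²⁺(aq)
Q = [Cr³⁺]^2·[Mg²⁺]^3 / ([Cr₂O₇²⁻]·[H⁺]^14); log Q = -10.142.
E = E° − (0.0592/n) log Q = +3.74 − (0.0592/6)(-10.142) = +3.840 V.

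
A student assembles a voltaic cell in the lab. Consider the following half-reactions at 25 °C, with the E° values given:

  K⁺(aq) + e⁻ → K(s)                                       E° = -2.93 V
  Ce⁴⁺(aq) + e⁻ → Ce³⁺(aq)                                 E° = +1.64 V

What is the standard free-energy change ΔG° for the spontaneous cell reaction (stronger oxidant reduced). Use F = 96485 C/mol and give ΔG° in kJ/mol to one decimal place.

Ce⁴⁺/Ce³⁺ (E° = +1.64 V) is the cathode; K⁺/K (E° = -2.93 V) is the anode, so E°cell = +4.57 V.
Balancing electrons gives n = 1 (lcm of 1 and 1).
ΔG° = −nFE° = −(1)(96485)(+4.57) = -440,936 J = -440.9 kJ/mol.

-440.9 kJ/mol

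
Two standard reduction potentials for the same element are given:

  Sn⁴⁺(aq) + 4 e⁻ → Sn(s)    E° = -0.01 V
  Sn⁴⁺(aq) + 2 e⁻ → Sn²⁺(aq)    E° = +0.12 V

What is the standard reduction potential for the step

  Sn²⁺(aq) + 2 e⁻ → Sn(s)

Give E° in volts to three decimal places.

-0.140 V

Sequential free energies add, so n₃E°₃ = n₁E°₁ + n₂E°₂.
With n₃ = 4, and the known step contributing 2×(+0.12) V, the unknown satisfies 2·E° = 4×(-0.01) − 2×(+0.12) = -0.280.
E° = -0.280 / 2 = -0.140 V.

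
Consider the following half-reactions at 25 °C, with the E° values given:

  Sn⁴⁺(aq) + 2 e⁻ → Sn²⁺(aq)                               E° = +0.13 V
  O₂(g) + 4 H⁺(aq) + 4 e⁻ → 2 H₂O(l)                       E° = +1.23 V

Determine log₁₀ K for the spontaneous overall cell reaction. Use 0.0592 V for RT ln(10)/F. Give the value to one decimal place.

Cathode: O₂/H₂O; anode: Sn⁴⁺/Sn²⁺. E°cell = +1.10 V, n = 4.
log K = nE°cell / 0.0592 = (4)(+1.10) / 0.0592 = 74.3.

74.3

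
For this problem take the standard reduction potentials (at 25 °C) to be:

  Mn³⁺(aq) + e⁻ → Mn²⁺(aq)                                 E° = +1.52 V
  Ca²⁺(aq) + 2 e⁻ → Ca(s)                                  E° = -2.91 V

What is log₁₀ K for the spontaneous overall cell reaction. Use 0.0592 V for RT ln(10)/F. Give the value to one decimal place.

Cathode: Mn³⁺/Mn²⁺; anode: Ca²⁺/Ca. E°cell = +4.43 V, n = 2.
log K = nE°cell / 0.0592 = (2)(+4.43) / 0.0592 = 149.7.

149.7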